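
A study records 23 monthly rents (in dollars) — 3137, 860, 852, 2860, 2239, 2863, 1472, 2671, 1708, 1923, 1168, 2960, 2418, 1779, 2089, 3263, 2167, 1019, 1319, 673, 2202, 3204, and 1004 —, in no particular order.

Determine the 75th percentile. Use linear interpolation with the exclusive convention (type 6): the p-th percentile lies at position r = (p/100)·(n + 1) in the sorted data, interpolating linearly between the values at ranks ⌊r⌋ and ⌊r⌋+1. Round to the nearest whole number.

Sorted: 673, 852, 860, 1004, 1019, 1168, 1319, 1472, 1708, 1779, 1923, 2089, 2167, 2202, 2239, 2418, 2671, 2860, 2863, 2960, 3137, 3204, 3263.
n = 23.
r = (75/100)·(23 + 1) = 18.
r is an integer, so P75 is the value at rank 18: 2860.

2860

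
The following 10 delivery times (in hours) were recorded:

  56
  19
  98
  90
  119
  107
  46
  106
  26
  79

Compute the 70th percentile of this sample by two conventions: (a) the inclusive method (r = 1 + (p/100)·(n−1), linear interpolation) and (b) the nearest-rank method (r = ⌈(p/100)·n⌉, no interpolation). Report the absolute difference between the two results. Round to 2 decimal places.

Sorted: 19, 26, 46, 56, 79, 90, 98, 106, 107, 119.
n = 10.
(a) r = 7.3; between ranks 7 (98) and 8 (106): 100.4.
(b) the nearest-rank method: rank 7 → 98.
|100.4 − 98| = 2.4.

2.40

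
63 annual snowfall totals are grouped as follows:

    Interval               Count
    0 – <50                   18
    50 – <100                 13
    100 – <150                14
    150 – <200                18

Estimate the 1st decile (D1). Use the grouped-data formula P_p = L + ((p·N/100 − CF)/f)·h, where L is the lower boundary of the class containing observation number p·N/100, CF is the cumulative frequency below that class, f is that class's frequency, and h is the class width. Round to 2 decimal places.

17.50

N = 63; target position k = 10/100 · 63 = 6.3.
Cumulative frequencies: 18, 31, 45, 63.
Observation 6.3 falls in the class 0 – <50.
L = 0, CF = 0, f = 18, h = 50.
P10 = 0 + ((6.3 − 0)/18)·50 = 0 + 17.5 = 17.5.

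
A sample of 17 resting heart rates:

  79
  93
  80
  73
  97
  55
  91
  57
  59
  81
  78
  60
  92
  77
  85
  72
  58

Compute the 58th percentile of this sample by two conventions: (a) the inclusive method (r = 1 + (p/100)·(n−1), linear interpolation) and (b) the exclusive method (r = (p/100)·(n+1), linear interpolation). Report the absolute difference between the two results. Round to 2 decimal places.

0.16

Sorted: 55, 57, 58, 59, 60, 72, 73, 77, 78, 79, 80, 81, 85, 91, 92, 93, 97.
n = 17.
(a) r = 10.28; between ranks 10 (79) and 11 (80): 79.28.
(b) r = 10.44; between ranks 10 (79) and 11 (80): 79.44.
|79.28 − 79.44| = 0.16.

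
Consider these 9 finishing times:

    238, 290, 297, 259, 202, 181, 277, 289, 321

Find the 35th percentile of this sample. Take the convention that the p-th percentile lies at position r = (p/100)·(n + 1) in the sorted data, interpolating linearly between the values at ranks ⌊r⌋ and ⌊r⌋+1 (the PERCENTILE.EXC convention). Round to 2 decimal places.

Sorted: 181, 202, 238, 259, 277, 289, 290, 297, 321.
n = 9.
r = (35/100)·(9 + 1) = 3.5.
Rank 3 is 238 and rank 4 is 259.
Interpolate: 238 + 0.5·(259 − 238) = 238 + 0.5·21 = 248.5.

248.50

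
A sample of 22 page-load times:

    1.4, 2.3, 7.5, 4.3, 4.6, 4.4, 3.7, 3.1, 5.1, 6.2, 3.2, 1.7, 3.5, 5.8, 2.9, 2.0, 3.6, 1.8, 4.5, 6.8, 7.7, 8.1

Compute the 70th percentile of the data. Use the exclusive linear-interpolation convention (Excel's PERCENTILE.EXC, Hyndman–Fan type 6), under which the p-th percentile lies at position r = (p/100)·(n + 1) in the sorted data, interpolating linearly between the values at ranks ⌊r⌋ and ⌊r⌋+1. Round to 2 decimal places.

Sorted: 1.4, 1.7, 1.8, 2.0, 2.3, 2.9, 3.1, 3.2, 3.5, 3.6, 3.7, 4.3, 4.4, 4.5, 4.6, 5.1, 5.8, 6.2, 6.8, 7.5, 7.7, 8.1.
n = 22.
r = (70/100)·(22 + 1) = 16.1.
Rank 16 is 5.1 and rank 17 is 5.8.
Interpolate: 5.1 + 0.1·(5.8 − 5.1) = 5.1 + 0.1·0.7 = 5.17.

5.17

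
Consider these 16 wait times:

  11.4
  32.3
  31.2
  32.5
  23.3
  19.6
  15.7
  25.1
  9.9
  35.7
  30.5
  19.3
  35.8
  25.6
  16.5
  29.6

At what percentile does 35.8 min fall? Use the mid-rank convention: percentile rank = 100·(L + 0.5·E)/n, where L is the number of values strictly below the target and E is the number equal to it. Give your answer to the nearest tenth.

Sorted: 9.9, 11.4, 15.7, 16.5, 19.3, 19.6, 23.3, 25.1, 25.6, 29.6, 30.5, 31.2, 32.3, 32.5, 35.7, 35.8.
Count below 35.8: L = 15; count equal: E = 1; n = 16.
Percentile rank = 100·(15 + 0.5·1)/16 = 100·15.5/16 = 96.88.

96.9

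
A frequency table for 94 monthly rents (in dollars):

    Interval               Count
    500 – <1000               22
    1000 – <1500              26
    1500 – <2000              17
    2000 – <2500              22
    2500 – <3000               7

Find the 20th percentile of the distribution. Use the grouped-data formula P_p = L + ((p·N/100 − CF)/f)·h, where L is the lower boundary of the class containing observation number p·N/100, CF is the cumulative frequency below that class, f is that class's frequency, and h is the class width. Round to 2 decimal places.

N = 94; target position k = 20/100 · 94 = 18.8.
Cumulative frequencies: 22, 48, 65, 87, 94.
Observation 18.8 falls in the class 500 – <1000.
L = 500, CF = 0, f = 22, h = 500.
P20 = 500 + ((18.8 − 0)/22)·500 = 500 + 427.273 = 927.273.

927.27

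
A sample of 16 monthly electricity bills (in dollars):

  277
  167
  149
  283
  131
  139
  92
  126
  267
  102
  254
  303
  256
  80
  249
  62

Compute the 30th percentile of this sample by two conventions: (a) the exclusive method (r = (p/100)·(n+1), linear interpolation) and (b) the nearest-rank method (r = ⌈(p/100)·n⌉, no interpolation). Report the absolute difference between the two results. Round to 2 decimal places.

0.50

Sorted: 62, 80, 92, 102, 126, 131, 139, 149, 167, 249, 254, 256, 267, 277, 283, 303.
n = 16.
(a) r = 5.1; between ranks 5 (126) and 6 (131): 126.5.
(b) the nearest-rank method: rank 5 → 126.
|126.5 − 126| = 0.5.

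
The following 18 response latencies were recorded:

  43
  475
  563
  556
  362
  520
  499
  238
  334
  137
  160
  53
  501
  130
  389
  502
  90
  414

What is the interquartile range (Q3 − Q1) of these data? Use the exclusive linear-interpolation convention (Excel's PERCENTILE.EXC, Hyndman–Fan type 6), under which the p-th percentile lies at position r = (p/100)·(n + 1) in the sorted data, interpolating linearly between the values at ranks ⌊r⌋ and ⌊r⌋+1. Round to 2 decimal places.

366.00

Sorted: 43, 53, 90, 130, 137, 160, 238, 334, 362, 389, 414, 475, 499, 501, 502, 520, 556, 563.
n = 18.
P25: r = 4.75; ranks 4–5 are 130, 137; interpolating gives 135.25.
P75: r = 14.25; ranks 14–15 are 501, 502; interpolating gives 501.25.
Difference: 501.25 − 135.25 = 366.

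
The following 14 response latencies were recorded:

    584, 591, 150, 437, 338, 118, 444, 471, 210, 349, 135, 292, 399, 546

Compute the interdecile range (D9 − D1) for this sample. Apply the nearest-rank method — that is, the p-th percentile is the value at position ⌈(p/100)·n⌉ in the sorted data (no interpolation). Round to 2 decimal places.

449.00

Sorted: 118, 135, 150, 210, 292, 338, 349, 399, 437, 444, 471, 546, 584, 591.
n = 14.
P10: rank ⌈10/100·14⌉ = 2 → 135.
P90: rank ⌈90/100·14⌉ = 13 → 584.
Difference: 584 − 135 = 449.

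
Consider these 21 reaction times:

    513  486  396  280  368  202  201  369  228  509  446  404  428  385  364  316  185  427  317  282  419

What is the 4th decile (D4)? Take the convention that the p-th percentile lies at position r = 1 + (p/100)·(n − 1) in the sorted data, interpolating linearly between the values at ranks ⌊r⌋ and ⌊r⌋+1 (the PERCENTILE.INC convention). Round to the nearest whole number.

364

Sorted: 185, 201, 202, 228, 280, 282, 316, 317, 364, 368, 369, 385, 396, 404, 419, 427, 428, 446, 486, 509, 513.
n = 21.
r = 1 + (40/100)·(21 − 1) = 1 + 8 = 9.
r is an integer, so P40 is the value at rank 9: 364.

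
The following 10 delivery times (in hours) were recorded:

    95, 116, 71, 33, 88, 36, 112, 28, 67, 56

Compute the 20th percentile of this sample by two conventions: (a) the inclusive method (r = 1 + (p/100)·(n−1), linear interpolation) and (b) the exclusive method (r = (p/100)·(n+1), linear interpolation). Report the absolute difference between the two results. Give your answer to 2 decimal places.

1.80

Sorted: 28, 33, 36, 56, 67, 71, 88, 95, 112, 116.
n = 10.
(a) r = 2.8; between ranks 2 (33) and 3 (36): 35.4.
(b) r = 2.2; between ranks 2 (33) and 3 (36): 33.6.
|35.4 − 33.6| = 1.8.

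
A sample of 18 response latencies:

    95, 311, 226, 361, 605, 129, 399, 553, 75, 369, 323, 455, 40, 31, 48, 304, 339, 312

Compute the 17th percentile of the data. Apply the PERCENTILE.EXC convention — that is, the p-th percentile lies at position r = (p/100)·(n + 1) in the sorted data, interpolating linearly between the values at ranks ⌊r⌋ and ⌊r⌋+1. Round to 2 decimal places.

54.21

Sorted: 31, 40, 48, 75, 95, 129, 226, 304, 311, 312, 323, 339, 361, 369, 399, 455, 553, 605.
n = 18.
r = (17/100)·(18 + 1) = 3.23.
Rank 3 is 48 and rank 4 is 75.
Interpolate: 48 + 0.23·(75 − 48) = 48 + 0.23·27 = 54.21.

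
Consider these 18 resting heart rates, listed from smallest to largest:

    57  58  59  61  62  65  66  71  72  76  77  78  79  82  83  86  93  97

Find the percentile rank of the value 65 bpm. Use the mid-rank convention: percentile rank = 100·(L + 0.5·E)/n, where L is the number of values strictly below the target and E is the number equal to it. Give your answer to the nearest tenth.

Count below 65: L = 5; count equal: E = 1; n = 18.
Percentile rank = 100·(5 + 0.5·1)/18 = 100·5.5/18 = 30.56.

30.6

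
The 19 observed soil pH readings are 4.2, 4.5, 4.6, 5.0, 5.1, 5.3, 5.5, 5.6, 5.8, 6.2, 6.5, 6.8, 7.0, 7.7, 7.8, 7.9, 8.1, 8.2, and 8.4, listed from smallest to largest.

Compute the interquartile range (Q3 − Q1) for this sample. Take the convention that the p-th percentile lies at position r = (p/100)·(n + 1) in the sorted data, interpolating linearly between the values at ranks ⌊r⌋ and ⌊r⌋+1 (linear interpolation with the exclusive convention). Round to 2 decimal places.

n = 19.
P25: r = 5 (integer) → 5.1.
P75: r = 15 (integer) → 7.8.
Difference: 7.8 − 5.1 = 2.7.

2.70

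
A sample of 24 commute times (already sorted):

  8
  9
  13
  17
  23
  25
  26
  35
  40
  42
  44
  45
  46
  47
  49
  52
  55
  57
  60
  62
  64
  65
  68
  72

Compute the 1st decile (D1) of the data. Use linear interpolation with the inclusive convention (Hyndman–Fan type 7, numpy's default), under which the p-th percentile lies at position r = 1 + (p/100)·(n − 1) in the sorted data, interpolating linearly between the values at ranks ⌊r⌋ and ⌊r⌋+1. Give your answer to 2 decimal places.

14.20

n = 24.
r = 1 + (10/100)·(24 − 1) = 1 + 2.3 = 3.3.
Rank 3 is 13 and rank 4 is 17.
Interpolate: 13 + 0.3·(17 − 13) = 13 + 0.3·4 = 14.2.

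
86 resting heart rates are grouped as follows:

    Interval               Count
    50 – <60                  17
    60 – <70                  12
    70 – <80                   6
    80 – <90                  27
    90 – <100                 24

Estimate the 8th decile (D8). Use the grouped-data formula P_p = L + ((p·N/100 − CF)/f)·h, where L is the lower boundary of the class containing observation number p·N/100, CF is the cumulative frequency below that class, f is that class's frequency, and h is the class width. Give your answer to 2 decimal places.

92.83

N = 86; target position k = 80/100 · 86 = 68.8.
Cumulative frequencies: 17, 29, 35, 62, 86.
Observation 68.8 falls in the class 90 – <100.
L = 90, CF = 62, f = 24, h = 10.
P80 = 90 + ((68.8 − 62)/24)·10 = 90 + 2.83333 = 92.8333.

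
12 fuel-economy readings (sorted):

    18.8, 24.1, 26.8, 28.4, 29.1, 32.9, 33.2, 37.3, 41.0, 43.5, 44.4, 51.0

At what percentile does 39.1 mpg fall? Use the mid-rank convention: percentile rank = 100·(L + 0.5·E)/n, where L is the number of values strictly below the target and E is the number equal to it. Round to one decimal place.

Count below 39.1: L = 8; count equal: E = 0; n = 12.
Percentile rank = 100·(8 + 0.5·0)/12 = 100·8/12 = 66.67.

66.7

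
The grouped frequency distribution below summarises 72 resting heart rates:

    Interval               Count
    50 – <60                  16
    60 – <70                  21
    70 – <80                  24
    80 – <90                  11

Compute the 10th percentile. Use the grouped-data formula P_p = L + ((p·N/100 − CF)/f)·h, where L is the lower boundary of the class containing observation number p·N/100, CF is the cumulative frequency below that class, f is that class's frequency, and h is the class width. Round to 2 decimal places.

N = 72; target position k = 10/100 · 72 = 7.2.
Cumulative frequencies: 16, 37, 61, 72.
Observation 7.2 falls in the class 50 – <60.
L = 50, CF = 0, f = 16, h = 10.
P10 = 50 + ((7.2 − 0)/16)·10 = 50 + 4.5 = 54.5.

54.50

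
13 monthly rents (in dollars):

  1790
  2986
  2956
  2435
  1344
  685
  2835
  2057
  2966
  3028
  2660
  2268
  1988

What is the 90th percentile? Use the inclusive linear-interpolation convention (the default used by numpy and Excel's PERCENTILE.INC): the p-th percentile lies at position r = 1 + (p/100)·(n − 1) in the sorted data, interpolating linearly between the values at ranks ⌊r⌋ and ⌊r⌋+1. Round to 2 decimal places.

Sorted: 685, 1344, 1790, 1988, 2057, 2268, 2435, 2660, 2835, 2956, 2966, 2986, 3028.
n = 13.
r = 1 + (90/100)·(13 − 1) = 1 + 10.8 = 11.8.
Rank 11 is 2966 and rank 12 is 2986.
Interpolate: 2966 + 0.8·(2986 − 2966) = 2966 + 0.8·20 = 2982.

2982.00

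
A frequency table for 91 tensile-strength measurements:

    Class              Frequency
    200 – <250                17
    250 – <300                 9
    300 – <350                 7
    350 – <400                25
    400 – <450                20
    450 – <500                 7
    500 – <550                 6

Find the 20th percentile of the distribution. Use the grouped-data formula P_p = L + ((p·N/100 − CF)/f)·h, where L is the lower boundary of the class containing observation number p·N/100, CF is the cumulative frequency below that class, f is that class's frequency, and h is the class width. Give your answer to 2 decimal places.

256.67

N = 91; target position k = 20/100 · 91 = 18.2.
Cumulative frequencies: 17, 26, 33, 58, 78, 85, 91.
Observation 18.2 falls in the class 250 – <300.
L = 250, CF = 17, f = 9, h = 50.
P20 = 250 + ((18.2 − 17)/9)·50 = 250 + 6.66667 = 256.667.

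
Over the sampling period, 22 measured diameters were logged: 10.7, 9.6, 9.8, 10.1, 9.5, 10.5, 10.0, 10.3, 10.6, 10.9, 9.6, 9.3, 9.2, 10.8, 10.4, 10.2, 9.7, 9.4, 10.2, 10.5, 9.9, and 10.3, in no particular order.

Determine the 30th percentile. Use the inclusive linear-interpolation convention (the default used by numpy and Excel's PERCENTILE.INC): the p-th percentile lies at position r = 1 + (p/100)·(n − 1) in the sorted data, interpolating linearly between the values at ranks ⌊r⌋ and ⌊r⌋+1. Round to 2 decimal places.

Sorted: 9.2, 9.3, 9.4, 9.5, 9.6, 9.6, 9.7, 9.8, 9.9, 10.0, 10.1, 10.2, 10.2, 10.3, 10.3, 10.4, 10.5, 10.5, 10.6, 10.7, 10.8, 10.9.
n = 22.
r = 1 + (30/100)·(22 − 1) = 1 + 6.3 = 7.3.
Rank 7 is 9.7 and rank 8 is 9.8.
Interpolate: 9.7 + 0.3·(9.8 − 9.7) = 9.7 + 0.3·0.1 = 9.73.

9.73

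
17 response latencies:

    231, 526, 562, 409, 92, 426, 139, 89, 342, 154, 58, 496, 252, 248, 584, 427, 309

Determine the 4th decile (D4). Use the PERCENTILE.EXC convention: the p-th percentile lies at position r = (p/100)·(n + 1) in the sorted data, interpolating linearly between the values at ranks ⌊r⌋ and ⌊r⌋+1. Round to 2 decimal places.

248.80

Sorted: 58, 89, 92, 139, 154, 231, 248, 252, 309, 342, 409, 426, 427, 496, 526, 562, 584.
n = 17.
r = (40/100)·(17 + 1) = 7.2.
Rank 7 is 248 and rank 8 is 252.
Interpolate: 248 + 0.2·(252 − 248) = 248 + 0.2·4 = 248.8.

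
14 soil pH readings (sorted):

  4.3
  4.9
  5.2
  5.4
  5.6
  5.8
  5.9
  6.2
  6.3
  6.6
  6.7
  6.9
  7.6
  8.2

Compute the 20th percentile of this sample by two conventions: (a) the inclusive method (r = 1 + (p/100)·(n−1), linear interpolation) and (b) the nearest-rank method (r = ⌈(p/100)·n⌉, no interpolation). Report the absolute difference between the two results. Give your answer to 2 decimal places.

n = 14.
(a) r = 3.6; between ranks 3 (5.2) and 4 (5.4): 5.32.
(b) the nearest-rank method: rank 3 → 5.2.
|5.32 − 5.2| = 0.12.

0.12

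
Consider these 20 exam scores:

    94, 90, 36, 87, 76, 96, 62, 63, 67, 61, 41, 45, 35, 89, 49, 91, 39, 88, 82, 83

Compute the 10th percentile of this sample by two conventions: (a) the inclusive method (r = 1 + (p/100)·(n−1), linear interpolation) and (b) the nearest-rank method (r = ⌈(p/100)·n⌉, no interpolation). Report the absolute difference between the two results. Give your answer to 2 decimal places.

2.70

Sorted: 35, 36, 39, 41, 45, 49, 61, 62, 63, 67, 76, 82, 83, 87, 88, 89, 90, 91, 94, 96.
n = 20.
(a) r = 2.9; between ranks 2 (36) and 3 (39): 38.7.
(b) the nearest-rank method: rank 2 → 36.
|38.7 − 36| = 2.7.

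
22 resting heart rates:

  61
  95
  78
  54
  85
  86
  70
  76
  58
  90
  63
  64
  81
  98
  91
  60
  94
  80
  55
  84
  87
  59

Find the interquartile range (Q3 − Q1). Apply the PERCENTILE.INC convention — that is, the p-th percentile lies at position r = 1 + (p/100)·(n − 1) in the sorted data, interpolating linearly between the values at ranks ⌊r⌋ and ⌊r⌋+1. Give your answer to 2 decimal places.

Sorted: 54, 55, 58, 59, 60, 61, 63, 64, 70, 76, 78, 80, 81, 84, 85, 86, 87, 90, 91, 94, 95, 98.
n = 22.
P25: r = 6.25; ranks 6–7 are 61, 63; interpolating gives 61.5.
P75: r = 16.75; ranks 16–17 are 86, 87; interpolating gives 86.75.
Difference: 86.75 − 61.5 = 25.25.

25.25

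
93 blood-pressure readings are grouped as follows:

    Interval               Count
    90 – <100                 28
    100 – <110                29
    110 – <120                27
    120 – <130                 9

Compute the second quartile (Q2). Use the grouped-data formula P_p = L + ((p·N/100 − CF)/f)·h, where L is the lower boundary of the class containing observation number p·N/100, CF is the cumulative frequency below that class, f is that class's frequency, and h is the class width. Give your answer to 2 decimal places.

N = 93; target position k = 50/100 · 93 = 46.5.
Cumulative frequencies: 28, 57, 84, 93.
Observation 46.5 falls in the class 100 – <110.
L = 100, CF = 28, f = 29, h = 10.
P50 = 100 + ((46.5 − 28)/29)·10 = 100 + 6.37931 = 106.379.

106.38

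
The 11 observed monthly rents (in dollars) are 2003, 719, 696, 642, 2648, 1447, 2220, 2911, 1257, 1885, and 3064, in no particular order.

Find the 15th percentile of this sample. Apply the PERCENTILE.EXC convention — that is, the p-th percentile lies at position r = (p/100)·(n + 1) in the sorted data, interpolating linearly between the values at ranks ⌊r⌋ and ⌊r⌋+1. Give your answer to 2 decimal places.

Sorted: 642, 696, 719, 1257, 1447, 1885, 2003, 2220, 2648, 2911, 3064.
n = 11.
r = (15/100)·(11 + 1) = 1.8.
Rank 1 is 642 and rank 2 is 696.
Interpolate: 642 + 0.8·(696 − 642) = 642 + 0.8·54 = 685.2.

685.20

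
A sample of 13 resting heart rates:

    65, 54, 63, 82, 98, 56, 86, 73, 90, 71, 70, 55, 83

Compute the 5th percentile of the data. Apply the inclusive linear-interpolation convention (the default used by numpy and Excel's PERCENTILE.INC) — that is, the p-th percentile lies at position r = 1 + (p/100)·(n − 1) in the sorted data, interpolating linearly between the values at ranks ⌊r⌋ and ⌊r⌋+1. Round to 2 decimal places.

Sorted: 54, 55, 56, 63, 65, 70, 71, 73, 82, 83, 86, 90, 98.
n = 13.
r = 1 + (5/100)·(13 − 1) = 1 + 0.6 = 1.6.
Rank 1 is 54 and rank 2 is 55.
Interpolate: 54 + 0.6·(55 − 54) = 54 + 0.6·1 = 54.6.

54.60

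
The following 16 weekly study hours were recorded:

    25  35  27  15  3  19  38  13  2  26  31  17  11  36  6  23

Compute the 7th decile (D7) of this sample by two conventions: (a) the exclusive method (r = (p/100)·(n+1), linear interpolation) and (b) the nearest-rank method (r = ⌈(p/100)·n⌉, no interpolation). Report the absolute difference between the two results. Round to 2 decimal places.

0.10

Sorted: 2, 3, 6, 11, 13, 15, 17, 19, 23, 25, 26, 27, 31, 35, 36, 38.
n = 16.
(a) r = 11.9; between ranks 11 (26) and 12 (27): 26.9.
(b) the nearest-rank method: rank 12 → 27.
|26.9 − 27| = 0.1.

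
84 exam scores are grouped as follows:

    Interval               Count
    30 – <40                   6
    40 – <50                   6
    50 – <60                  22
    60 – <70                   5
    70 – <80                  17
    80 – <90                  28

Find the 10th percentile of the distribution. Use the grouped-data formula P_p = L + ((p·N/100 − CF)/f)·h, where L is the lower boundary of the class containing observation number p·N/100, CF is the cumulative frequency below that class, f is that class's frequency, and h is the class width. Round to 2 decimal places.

44.00

N = 84; target position k = 10/100 · 84 = 8.4.
Cumulative frequencies: 6, 12, 34, 39, 56, 84.
Observation 8.4 falls in the class 40 – <50.
L = 40, CF = 6, f = 6, h = 10.
P10 = 40 + ((8.4 − 6)/6)·10 = 40 + 4 = 44.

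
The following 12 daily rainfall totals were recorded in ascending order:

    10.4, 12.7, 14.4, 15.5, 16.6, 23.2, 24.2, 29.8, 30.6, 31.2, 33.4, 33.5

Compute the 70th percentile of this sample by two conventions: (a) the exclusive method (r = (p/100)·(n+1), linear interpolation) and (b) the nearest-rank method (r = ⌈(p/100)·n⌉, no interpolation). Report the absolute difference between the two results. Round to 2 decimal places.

n = 12.
(a) r = 9.1; between ranks 9 (30.6) and 10 (31.2): 30.66.
(b) the nearest-rank method: rank 9 → 30.6.
|30.66 − 30.6| = 0.06.

0.06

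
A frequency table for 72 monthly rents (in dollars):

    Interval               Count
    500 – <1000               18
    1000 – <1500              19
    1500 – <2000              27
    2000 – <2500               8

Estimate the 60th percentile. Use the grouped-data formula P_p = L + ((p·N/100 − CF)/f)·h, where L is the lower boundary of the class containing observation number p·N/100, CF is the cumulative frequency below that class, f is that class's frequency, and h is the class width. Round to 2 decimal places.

N = 72; target position k = 60/100 · 72 = 43.2.
Cumulative frequencies: 18, 37, 64, 72.
Observation 43.2 falls in the class 1500 – <2000.
L = 1500, CF = 37, f = 27, h = 500.
P60 = 1500 + ((43.2 − 37)/27)·500 = 1500 + 114.815 = 1614.81.

1614.81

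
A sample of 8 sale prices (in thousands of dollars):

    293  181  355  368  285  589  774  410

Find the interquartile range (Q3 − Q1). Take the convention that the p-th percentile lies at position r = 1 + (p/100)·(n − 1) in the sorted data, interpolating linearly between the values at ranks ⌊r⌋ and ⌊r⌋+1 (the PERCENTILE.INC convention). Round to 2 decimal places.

Sorted: 181, 285, 293, 355, 368, 410, 589, 774.
n = 8.
P25: r = 2.75; ranks 2–3 are 285, 293; interpolating gives 291.
P75: r = 6.25; ranks 6–7 are 410, 589; interpolating gives 454.75.
Difference: 454.75 − 291 = 163.75.

163.75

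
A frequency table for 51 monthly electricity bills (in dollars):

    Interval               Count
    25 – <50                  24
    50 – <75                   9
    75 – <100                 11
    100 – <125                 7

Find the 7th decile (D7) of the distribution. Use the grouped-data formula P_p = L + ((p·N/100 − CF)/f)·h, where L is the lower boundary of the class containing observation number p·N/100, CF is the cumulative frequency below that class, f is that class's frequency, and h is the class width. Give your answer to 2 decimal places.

N = 51; target position k = 70/100 · 51 = 35.7.
Cumulative frequencies: 24, 33, 44, 51.
Observation 35.7 falls in the class 75 – <100.
L = 75, CF = 33, f = 11, h = 25.
P70 = 75 + ((35.7 − 33)/11)·25 = 75 + 6.13636 = 81.1364.

81.14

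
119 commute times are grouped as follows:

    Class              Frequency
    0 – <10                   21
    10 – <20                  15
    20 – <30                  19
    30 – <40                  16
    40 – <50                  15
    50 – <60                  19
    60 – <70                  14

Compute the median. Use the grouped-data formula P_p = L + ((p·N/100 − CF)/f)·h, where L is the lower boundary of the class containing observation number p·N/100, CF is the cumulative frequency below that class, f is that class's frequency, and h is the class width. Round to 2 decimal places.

N = 119; target position k = 50/100 · 119 = 59.5.
Cumulative frequencies: 21, 36, 55, 71, 86, 105, 119.
Observation 59.5 falls in the class 30 – <40.
L = 30, CF = 55, f = 16, h = 10.
P50 = 30 + ((59.5 − 55)/16)·10 = 30 + 2.8125 = 32.8125.

32.81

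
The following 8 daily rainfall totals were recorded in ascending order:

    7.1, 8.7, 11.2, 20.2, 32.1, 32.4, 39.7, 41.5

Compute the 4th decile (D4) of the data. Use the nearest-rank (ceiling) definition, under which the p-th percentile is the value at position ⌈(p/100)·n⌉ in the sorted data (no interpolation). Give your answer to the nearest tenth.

20.2

n = 8.
Position = ⌈40/100 · 8⌉ = ⌈3.2⌉ = 4.
The value at rank 4 is 20.2.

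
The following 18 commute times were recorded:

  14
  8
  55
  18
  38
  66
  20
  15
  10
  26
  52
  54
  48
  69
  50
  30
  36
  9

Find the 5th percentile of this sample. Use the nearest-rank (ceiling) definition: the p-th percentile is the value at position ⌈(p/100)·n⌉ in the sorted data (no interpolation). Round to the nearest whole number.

8

Sorted: 8, 9, 10, 14, 15, 18, 20, 26, 30, 36, 38, 48, 50, 52, 54, 55, 66, 69.
n = 18.
Position = ⌈5/100 · 18⌉ = ⌈0.9⌉ = 1.
The value at rank 1 is 8.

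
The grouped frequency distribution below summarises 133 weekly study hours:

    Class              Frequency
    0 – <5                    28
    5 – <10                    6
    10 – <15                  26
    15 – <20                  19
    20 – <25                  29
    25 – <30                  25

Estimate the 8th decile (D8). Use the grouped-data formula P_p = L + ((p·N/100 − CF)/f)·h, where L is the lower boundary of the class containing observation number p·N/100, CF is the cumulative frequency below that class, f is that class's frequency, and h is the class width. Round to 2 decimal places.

N = 133; target position k = 80/100 · 133 = 106.4.
Cumulative frequencies: 28, 34, 60, 79, 108, 133.
Observation 106.4 falls in the class 20 – <25.
L = 20, CF = 79, f = 29, h = 5.
P80 = 20 + ((106.4 − 79)/29)·5 = 20 + 4.72414 = 24.7241.

24.72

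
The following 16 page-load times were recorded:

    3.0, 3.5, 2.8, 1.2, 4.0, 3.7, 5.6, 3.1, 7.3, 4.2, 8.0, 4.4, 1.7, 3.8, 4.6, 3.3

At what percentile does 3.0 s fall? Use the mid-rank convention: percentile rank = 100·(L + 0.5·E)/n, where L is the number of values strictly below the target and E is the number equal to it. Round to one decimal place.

21.9

Sorted: 1.2, 1.7, 2.8, 3.0, 3.1, 3.3, 3.5, 3.7, 3.8, 4.0, 4.2, 4.4, 4.6, 5.6, 7.3, 8.0.
Count below 3.0: L = 3; count equal: E = 1; n = 16.
Percentile rank = 100·(3 + 0.5·1)/16 = 100·3.5/16 = 21.88.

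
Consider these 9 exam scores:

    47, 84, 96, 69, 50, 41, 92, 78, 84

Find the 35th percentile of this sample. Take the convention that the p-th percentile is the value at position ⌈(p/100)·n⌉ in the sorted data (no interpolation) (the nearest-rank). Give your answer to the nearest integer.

69

Sorted: 41, 47, 50, 69, 78, 84, 84, 92, 96.
n = 9.
Position = ⌈35/100 · 9⌉ = ⌈3.15⌉ = 4.
The value at rank 4 is 69.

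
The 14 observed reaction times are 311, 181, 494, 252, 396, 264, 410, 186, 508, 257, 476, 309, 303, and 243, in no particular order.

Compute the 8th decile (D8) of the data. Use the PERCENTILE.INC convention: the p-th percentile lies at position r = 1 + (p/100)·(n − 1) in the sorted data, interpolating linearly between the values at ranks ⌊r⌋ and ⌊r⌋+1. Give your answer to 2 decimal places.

436.40

Sorted: 181, 186, 243, 252, 257, 264, 303, 309, 311, 396, 410, 476, 494, 508.
n = 14.
r = 1 + (80/100)·(14 − 1) = 1 + 10.4 = 11.4.
Rank 11 is 410 and rank 12 is 476.
Interpolate: 410 + 0.4·(476 − 410) = 410 + 0.4·66 = 436.4.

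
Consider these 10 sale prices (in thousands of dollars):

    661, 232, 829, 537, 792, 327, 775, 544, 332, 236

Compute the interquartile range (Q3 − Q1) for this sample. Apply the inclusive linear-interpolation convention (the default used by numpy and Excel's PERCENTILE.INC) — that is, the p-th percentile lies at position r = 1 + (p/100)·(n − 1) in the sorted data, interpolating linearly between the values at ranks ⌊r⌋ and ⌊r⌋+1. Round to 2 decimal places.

Sorted: 232, 236, 327, 332, 537, 544, 661, 775, 792, 829.
n = 10.
P25: r = 3.25; ranks 3–4 are 327, 332; interpolating gives 328.25.
P75: r = 7.75; ranks 7–8 are 661, 775; interpolating gives 746.5.
Difference: 746.5 − 328.25 = 418.25.

418.25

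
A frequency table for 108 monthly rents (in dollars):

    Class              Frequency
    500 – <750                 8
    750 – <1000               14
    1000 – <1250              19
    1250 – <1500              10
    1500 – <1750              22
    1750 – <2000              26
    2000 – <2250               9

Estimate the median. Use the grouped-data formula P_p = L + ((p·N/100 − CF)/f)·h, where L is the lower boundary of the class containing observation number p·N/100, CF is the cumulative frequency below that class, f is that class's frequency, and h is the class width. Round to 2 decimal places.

1534.09

N = 108; target position k = 50/100 · 108 = 54.
Cumulative frequencies: 8, 22, 41, 51, 73, 99, 108.
Observation 54 falls in the class 1500 – <1750.
L = 1500, CF = 51, f = 22, h = 250.
P50 = 1500 + ((54 − 51)/22)·250 = 1500 + 34.0909 = 1534.09.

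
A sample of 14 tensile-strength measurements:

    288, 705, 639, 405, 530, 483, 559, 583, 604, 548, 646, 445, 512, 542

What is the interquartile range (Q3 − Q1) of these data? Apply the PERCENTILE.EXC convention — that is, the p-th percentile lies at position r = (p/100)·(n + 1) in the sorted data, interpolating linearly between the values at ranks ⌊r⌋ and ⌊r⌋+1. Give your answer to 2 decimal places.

Sorted: 288, 405, 445, 483, 512, 530, 542, 548, 559, 583, 604, 639, 646, 705.
n = 14.
P25: r = 3.75; ranks 3–4 are 445, 483; interpolating gives 473.5.
P75: r = 11.25; ranks 11–12 are 604, 639; interpolating gives 612.75.
Difference: 612.75 − 473.5 = 139.25.

139.25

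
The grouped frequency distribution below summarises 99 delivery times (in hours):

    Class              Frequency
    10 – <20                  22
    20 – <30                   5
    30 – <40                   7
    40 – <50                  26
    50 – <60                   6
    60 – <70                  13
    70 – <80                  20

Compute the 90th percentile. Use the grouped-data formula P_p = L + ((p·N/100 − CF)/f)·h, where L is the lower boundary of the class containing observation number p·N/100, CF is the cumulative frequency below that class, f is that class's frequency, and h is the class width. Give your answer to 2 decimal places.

75.05

N = 99; target position k = 90/100 · 99 = 89.1.
Cumulative frequencies: 22, 27, 34, 60, 66, 79, 99.
Observation 89.1 falls in the class 70 – <80.
L = 70, CF = 79, f = 20, h = 10.
P90 = 70 + ((89.1 − 79)/20)·10 = 70 + 5.05 = 75.05.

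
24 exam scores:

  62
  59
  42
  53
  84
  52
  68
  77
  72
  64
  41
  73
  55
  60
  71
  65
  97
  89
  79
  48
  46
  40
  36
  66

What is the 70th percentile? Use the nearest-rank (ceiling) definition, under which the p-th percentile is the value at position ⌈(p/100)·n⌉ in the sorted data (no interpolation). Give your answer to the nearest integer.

71

Sorted: 36, 40, 41, 42, 46, 48, 52, 53, 55, 59, 60, 62, 64, 65, 66, 68, 71, 72, 73, 77, 79, 84, 89, 97.
n = 24.
Position = ⌈70/100 · 24⌉ = ⌈16.8⌉ = 17.
The value at rank 17 is 71.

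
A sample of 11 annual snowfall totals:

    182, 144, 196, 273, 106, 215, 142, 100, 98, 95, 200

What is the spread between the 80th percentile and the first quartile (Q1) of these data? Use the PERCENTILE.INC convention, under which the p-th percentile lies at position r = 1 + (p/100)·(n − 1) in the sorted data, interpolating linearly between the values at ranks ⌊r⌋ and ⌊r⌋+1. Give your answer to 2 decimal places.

Sorted: 95, 98, 100, 106, 142, 144, 182, 196, 200, 215, 273.
n = 11.
P25: r = 3.5; ranks 3–4 are 100, 106; interpolating gives 103.
P80: r = 9 (integer) → 200.
Difference: 200 − 103 = 97.

97.00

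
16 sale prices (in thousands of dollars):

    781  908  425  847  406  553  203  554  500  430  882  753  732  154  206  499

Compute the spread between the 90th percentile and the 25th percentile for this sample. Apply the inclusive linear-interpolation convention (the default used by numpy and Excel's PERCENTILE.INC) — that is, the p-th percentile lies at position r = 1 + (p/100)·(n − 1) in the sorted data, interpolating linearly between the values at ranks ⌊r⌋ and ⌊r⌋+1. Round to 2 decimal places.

Sorted: 154, 203, 206, 406, 425, 430, 499, 500, 553, 554, 732, 753, 781, 847, 882, 908.
n = 16.
P25: r = 4.75; ranks 4–5 are 406, 425; interpolating gives 420.25.
P90: r = 14.5; ranks 14–15 are 847, 882; interpolating gives 864.5.
Difference: 864.5 − 420.25 = 444.25.

444.25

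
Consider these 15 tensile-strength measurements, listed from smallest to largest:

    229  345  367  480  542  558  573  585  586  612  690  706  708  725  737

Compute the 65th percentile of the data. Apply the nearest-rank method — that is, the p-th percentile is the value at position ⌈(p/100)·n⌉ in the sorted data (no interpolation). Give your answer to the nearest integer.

n = 15.
Position = ⌈65/100 · 15⌉ = ⌈9.75⌉ = 10.
The value at rank 10 is 612.

612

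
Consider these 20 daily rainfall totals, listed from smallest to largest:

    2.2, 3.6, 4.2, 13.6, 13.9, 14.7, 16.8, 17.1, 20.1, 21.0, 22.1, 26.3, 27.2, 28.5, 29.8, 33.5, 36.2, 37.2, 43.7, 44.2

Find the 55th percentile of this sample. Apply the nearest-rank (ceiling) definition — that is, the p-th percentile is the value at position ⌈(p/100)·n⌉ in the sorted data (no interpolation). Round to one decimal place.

n = 20.
Position = ⌈55/100 · 20⌉ = ⌈11⌉ = 11.
The value at rank 11 is 22.1.

22.1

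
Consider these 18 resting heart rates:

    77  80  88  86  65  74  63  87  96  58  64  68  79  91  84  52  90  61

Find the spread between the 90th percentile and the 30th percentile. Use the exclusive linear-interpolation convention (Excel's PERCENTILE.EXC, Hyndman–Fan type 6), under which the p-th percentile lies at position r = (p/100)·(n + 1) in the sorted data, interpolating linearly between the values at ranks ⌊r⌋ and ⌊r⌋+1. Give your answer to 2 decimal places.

26.80

Sorted: 52, 58, 61, 63, 64, 65, 68, 74, 77, 79, 80, 84, 86, 87, 88, 90, 91, 96.
n = 18.
P30: r = 5.7; ranks 5–6 are 64, 65; interpolating gives 64.7.
P90: r = 17.1; ranks 17–18 are 91, 96; interpolating gives 91.5.
Difference: 91.5 − 64.7 = 26.8.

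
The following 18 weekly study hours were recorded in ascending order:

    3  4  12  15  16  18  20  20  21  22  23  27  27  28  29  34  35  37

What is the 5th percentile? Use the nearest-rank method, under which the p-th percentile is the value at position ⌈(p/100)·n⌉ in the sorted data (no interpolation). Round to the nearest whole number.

3

n = 18.
Position = ⌈5/100 · 18⌉ = ⌈0.9⌉ = 1.
The value at rank 1 is 3.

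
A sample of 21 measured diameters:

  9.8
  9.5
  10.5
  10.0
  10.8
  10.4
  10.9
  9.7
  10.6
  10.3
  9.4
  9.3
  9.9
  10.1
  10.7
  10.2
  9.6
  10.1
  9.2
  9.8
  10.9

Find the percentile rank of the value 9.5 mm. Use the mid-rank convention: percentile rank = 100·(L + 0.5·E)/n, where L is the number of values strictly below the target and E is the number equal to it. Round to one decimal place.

Sorted: 9.2, 9.3, 9.4, 9.5, 9.6, 9.7, 9.8, 9.8, 9.9, 10.0, 10.1, 10.1, 10.2, 10.3, 10.4, 10.5, 10.6, 10.7, 10.8, 10.9, 10.9.
Count below 9.5: L = 3; count equal: E = 1; n = 21.
Percentile rank = 100·(3 + 0.5·1)/21 = 100·3.5/21 = 16.67.

16.7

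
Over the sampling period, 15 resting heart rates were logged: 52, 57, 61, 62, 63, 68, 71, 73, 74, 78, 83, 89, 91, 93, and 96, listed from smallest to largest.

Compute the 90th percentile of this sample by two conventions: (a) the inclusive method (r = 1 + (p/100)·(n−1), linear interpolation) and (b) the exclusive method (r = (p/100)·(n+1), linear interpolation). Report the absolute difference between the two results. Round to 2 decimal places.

2.00

n = 15.
(a) r = 13.6; between ranks 13 (91) and 14 (93): 92.2.
(b) r = 14.4; between ranks 14 (93) and 15 (96): 94.2.
|92.2 − 94.2| = 2.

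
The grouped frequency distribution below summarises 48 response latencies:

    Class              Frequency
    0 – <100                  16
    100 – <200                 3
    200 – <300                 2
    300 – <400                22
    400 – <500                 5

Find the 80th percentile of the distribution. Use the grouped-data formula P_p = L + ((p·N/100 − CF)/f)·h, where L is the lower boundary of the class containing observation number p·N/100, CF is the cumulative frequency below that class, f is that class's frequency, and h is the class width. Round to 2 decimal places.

N = 48; target position k = 80/100 · 48 = 38.4.
Cumulative frequencies: 16, 19, 21, 43, 48.
Observation 38.4 falls in the class 300 – <400.
L = 300, CF = 21, f = 22, h = 100.
P80 = 300 + ((38.4 − 21)/22)·100 = 300 + 79.0909 = 379.091.

379.09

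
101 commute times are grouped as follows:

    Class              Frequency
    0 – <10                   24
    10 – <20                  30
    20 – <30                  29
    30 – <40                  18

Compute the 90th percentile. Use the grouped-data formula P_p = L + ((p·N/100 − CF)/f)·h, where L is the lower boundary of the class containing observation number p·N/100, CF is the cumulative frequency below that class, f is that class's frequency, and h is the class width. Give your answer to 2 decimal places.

N = 101; target position k = 90/100 · 101 = 90.9.
Cumulative frequencies: 24, 54, 83, 101.
Observation 90.9 falls in the class 30 – <40.
L = 30, CF = 83, f = 18, h = 10.
P90 = 30 + ((90.9 − 83)/18)·10 = 30 + 4.38889 = 34.3889.

34.39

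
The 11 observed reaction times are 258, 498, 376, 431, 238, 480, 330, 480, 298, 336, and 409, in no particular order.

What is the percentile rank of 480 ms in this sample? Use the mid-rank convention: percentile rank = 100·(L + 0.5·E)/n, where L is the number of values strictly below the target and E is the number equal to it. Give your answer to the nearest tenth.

81.8

Sorted: 238, 258, 298, 330, 336, 376, 409, 431, 480, 480, 498.
Count below 480: L = 8; count equal: E = 2; n = 11.
Percentile rank = 100·(8 + 0.5·2)/11 = 100·9/11 = 81.82.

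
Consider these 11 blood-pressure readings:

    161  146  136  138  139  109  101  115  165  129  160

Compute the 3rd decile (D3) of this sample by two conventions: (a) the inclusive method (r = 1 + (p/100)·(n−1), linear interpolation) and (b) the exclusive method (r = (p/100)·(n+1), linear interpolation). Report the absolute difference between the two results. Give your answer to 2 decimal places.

5.60

Sorted: 101, 109, 115, 129, 136, 138, 139, 146, 160, 161, 165.
n = 11.
(a) r = 4 → value at rank 4 = 129.
(b) r = 3.6; between ranks 3 (115) and 4 (129): 123.4.
|129 − 123.4| = 5.6.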